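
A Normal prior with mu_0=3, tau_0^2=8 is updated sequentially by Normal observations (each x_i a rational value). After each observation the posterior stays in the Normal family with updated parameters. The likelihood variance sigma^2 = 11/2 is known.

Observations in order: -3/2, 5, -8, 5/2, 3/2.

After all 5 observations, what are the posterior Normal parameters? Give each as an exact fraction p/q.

obs 1: x=-3/2 → posterior Normal(1/3, 88/27)
obs 2: x=5 → posterior Normal(89/43, 88/43)
obs 3: x=-8 → posterior Normal(-39/59, 88/59)
obs 4: x=5/2 → posterior Normal(1/75, 88/75)
obs 5: x=3/2 → posterior Normal(25/91, 88/91)

mu_0=25/91, tau_0^2=88/91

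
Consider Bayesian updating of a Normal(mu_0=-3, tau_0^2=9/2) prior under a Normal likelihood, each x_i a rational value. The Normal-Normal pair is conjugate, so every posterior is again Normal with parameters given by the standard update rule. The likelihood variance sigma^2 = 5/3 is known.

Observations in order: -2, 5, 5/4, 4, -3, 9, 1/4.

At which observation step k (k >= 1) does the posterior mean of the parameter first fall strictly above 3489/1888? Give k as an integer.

obs 1: x=-2 → posterior Normal(-84/37, 45/37)
obs 2: x=5 → posterior Normal(51/64, 45/64)
obs 3: x=5/4 → posterior Normal(339/364, 45/91)
obs 4: x=4 → posterior Normal(771/472, 45/118)
obs 5: x=-3 → posterior Normal(447/580, 9/29)
obs 6: x=9 → posterior Normal(33/16, 45/172)
obs 7: x=1/4 → posterior Normal(723/398, 45/199)

k = 6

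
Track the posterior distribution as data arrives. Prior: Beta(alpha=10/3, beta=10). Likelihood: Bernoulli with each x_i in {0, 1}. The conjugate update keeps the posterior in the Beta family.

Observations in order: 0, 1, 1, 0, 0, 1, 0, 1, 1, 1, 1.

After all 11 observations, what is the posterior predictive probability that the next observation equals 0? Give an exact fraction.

42/73

obs 1: x=0 → posterior Beta(10/3, 11)
obs 2: x=1 → posterior Beta(13/3, 11)
obs 3: x=1 → posterior Beta(16/3, 11)
obs 4: x=0 → posterior Beta(16/3, 12)
obs 5: x=0 → posterior Beta(16/3, 13)
obs 6: x=1 → posterior Beta(19/3, 13)
obs 7: x=0 → posterior Beta(19/3, 14)
obs 8: x=1 → posterior Beta(22/3, 14)
obs 9: x=1 → posterior Beta(25/3, 14)
obs 10: x=1 → posterior Beta(28/3, 14)
obs 11: x=1 → posterior Beta(31/3, 14)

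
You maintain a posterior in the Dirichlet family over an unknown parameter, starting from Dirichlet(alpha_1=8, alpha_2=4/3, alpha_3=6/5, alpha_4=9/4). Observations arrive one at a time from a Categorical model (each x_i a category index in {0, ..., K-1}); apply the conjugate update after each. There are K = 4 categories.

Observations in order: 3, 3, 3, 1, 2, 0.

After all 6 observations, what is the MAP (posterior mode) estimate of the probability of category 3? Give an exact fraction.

obs 1: x=3 → posterior Dirichlet(8, 4/3, 6/5, 13/4)
obs 2: x=3 → posterior Dirichlet(8, 4/3, 6/5, 17/4)
obs 3: x=3 → posterior Dirichlet(8, 4/3, 6/5, 21/4)
obs 4: x=1 → posterior Dirichlet(8, 7/3, 6/5, 21/4)
obs 5: x=2 → posterior Dirichlet(8, 7/3, 11/5, 21/4)
obs 6: x=0 → posterior Dirichlet(9, 7/3, 11/5, 21/4)

255/887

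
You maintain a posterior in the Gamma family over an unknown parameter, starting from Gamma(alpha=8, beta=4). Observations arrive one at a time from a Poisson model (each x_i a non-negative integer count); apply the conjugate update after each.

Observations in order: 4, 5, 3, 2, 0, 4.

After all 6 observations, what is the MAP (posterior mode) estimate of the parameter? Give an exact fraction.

obs 1: x=4 → posterior Gamma(12, 5)
obs 2: x=5 → posterior Gamma(17, 6)
obs 3: x=3 → posterior Gamma(20, 7)
obs 4: x=2 → posterior Gamma(22, 8)
obs 5: x=0 → posterior Gamma(22, 9)
obs 6: x=4 → posterior Gamma(26, 10)

5/2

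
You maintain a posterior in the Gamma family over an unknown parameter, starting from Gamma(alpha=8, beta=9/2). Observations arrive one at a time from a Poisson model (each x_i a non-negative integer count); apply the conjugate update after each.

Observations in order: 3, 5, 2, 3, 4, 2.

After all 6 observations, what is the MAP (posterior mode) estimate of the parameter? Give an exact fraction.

52/21

obs 1: x=3 → posterior Gamma(11, 11/2)
obs 2: x=5 → posterior Gamma(16, 13/2)
obs 3: x=2 → posterior Gamma(18, 15/2)
obs 4: x=3 → posterior Gamma(21, 17/2)
obs 5: x=4 → posterior Gamma(25, 19/2)
obs 6: x=2 → posterior Gamma(27, 21/2)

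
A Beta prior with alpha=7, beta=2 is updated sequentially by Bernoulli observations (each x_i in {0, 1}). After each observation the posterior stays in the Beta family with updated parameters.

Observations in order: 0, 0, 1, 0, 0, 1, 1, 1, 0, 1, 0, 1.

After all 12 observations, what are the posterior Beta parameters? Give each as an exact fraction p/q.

obs 1: x=0 → posterior Beta(7, 3)
obs 2: x=0 → posterior Beta(7, 4)
obs 3: x=1 → posterior Beta(8, 4)
obs 4: x=0 → posterior Beta(8, 5)
obs 5: x=0 → posterior Beta(8, 6)
obs 6: x=1 → posterior Beta(9, 6)
obs 7: x=1 → posterior Beta(10, 6)
obs 8: x=1 → posterior Beta(11, 6)
obs 9: x=0 → posterior Beta(11, 7)
obs 10: x=1 → posterior Beta(12, 7)
obs 11: x=0 → posterior Beta(12, 8)
obs 12: x=1 → posterior Beta(13, 8)

alpha=13, beta=8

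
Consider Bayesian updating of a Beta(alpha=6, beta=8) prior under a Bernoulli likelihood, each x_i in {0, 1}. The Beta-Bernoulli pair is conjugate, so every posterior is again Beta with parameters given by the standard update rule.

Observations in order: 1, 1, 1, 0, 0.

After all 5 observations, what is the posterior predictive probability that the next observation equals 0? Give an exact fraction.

obs 1: x=1 → posterior Beta(7, 8)
obs 2: x=1 → posterior Beta(8, 8)
obs 3: x=1 → posterior Beta(9, 8)
obs 4: x=0 → posterior Beta(9, 9)
obs 5: x=0 → posterior Beta(9, 10)

10/19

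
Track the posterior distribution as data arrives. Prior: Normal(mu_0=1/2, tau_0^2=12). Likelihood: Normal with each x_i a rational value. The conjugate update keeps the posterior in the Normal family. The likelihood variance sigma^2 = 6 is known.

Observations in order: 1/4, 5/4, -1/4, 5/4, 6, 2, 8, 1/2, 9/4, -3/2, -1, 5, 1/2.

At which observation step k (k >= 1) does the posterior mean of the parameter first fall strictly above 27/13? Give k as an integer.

k = 7

obs 1: x=1/4 → posterior Normal(1/3, 4)
obs 2: x=5/4 → posterior Normal(7/10, 12/5)
obs 3: x=-1/4 → posterior Normal(3/7, 12/7)
obs 4: x=5/4 → posterior Normal(11/18, 4/3)
obs 5: x=6 → posterior Normal(35/22, 12/11)
obs 6: x=2 → posterior Normal(43/26, 12/13)
obs 7: x=8 → posterior Normal(5/2, 4/5)
obs 8: x=1/2 → posterior Normal(77/34, 12/17)
obs 9: x=9/4 → posterior Normal(43/19, 12/19)
obs 10: x=-3/2 → posterior Normal(40/21, 4/7)
obs 11: x=-1 → posterior Normal(38/23, 12/23)
obs 12: x=5 → posterior Normal(48/25, 12/25)
obs 13: x=1/2 → posterior Normal(49/27, 4/9)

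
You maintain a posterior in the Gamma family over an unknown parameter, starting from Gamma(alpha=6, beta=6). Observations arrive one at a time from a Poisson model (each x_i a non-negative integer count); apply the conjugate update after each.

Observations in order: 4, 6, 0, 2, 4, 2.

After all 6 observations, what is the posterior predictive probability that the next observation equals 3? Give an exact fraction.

15899369440678168826688307200/91733330193268616658399616009

obs 1: x=4 → posterior Gamma(10, 7)
obs 2: x=6 → posterior Gamma(16, 8)
obs 3: x=0 → posterior Gamma(16, 9)
obs 4: x=2 → posterior Gamma(18, 10)
obs 5: x=4 → posterior Gamma(22, 11)
obs 6: x=2 → posterior Gamma(24, 12)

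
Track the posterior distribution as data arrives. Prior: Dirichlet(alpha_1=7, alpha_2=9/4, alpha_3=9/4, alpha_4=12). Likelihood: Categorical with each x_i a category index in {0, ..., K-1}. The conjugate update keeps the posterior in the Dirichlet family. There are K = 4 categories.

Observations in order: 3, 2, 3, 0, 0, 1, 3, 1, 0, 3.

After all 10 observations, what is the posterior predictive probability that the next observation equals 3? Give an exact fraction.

32/67

obs 1: x=3 → posterior Dirichlet(7, 9/4, 9/4, 13)
obs 2: x=2 → posterior Dirichlet(7, 9/4, 13/4, 13)
obs 3: x=3 → posterior Dirichlet(7, 9/4, 13/4, 14)
obs 4: x=0 → posterior Dirichlet(8, 9/4, 13/4, 14)
obs 5: x=0 → posterior Dirichlet(9, 9/4, 13/4, 14)
obs 6: x=1 → posterior Dirichlet(9, 13/4, 13/4, 14)
obs 7: x=3 → posterior Dirichlet(9, 13/4, 13/4, 15)
obs 8: x=1 → posterior Dirichlet(9, 17/4, 13/4, 15)
obs 9: x=0 → posterior Dirichlet(10, 17/4, 13/4, 15)
obs 10: x=3 → posterior Dirichlet(10, 17/4, 13/4, 16)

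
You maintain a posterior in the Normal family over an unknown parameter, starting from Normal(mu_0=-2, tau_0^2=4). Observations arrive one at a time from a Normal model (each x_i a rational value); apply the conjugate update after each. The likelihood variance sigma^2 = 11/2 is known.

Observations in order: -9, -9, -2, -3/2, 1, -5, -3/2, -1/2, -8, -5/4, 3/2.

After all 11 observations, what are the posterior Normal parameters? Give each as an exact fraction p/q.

obs 1: x=-9 → posterior Normal(-94/19, 44/19)
obs 2: x=-9 → posterior Normal(-166/27, 44/27)
obs 3: x=-2 → posterior Normal(-26/5, 44/35)
obs 4: x=-3/2 → posterior Normal(-194/43, 44/43)
obs 5: x=1 → posterior Normal(-62/17, 44/51)
obs 6: x=-5 → posterior Normal(-226/59, 44/59)
obs 7: x=-3/2 → posterior Normal(-238/67, 44/67)
obs 8: x=-1/2 → posterior Normal(-242/75, 44/75)
obs 9: x=-8 → posterior Normal(-306/83, 44/83)
obs 10: x=-5/4 → posterior Normal(-316/91, 44/91)
obs 11: x=3/2 → posterior Normal(-304/99, 4/9)

mu_0=-304/99, tau_0^2=4/9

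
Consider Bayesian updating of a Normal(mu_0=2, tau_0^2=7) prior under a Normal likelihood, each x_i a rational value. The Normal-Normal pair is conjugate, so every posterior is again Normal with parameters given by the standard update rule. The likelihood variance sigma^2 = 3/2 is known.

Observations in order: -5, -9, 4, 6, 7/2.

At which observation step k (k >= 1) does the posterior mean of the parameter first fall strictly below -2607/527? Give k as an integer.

obs 1: x=-5 → posterior Normal(-64/17, 21/17)
obs 2: x=-9 → posterior Normal(-190/31, 21/31)
obs 3: x=4 → posterior Normal(-134/45, 7/15)
obs 4: x=6 → posterior Normal(-50/59, 21/59)
obs 5: x=7/2 → posterior Normal(-1/73, 21/73)

k = 2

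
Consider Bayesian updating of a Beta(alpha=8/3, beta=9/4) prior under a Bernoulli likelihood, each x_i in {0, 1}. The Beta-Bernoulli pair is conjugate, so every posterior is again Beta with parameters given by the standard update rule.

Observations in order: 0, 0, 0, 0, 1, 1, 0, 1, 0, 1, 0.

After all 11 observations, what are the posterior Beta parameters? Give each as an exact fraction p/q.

obs 1: x=0 → posterior Beta(8/3, 13/4)
obs 2: x=0 → posterior Beta(8/3, 17/4)
obs 3: x=0 → posterior Beta(8/3, 21/4)
obs 4: x=0 → posterior Beta(8/3, 25/4)
obs 5: x=1 → posterior Beta(11/3, 25/4)
obs 6: x=1 → posterior Beta(14/3, 25/4)
obs 7: x=0 → posterior Beta(14/3, 29/4)
obs 8: x=1 → posterior Beta(17/3, 29/4)
obs 9: x=0 → posterior Beta(17/3, 33/4)
obs 10: x=1 → posterior Beta(20/3, 33/4)
obs 11: x=0 → posterior Beta(20/3, 37/4)

alpha=20/3, beta=37/4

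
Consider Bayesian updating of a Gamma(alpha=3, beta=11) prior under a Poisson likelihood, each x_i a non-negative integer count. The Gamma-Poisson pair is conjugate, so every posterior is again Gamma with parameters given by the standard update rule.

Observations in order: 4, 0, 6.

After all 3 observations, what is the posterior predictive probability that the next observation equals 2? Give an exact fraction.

obs 1: x=4 → posterior Gamma(7, 12)
obs 2: x=0 → posterior Gamma(7, 13)
obs 3: x=6 → posterior Gamma(13, 14)

72228044366127104/437893890380859375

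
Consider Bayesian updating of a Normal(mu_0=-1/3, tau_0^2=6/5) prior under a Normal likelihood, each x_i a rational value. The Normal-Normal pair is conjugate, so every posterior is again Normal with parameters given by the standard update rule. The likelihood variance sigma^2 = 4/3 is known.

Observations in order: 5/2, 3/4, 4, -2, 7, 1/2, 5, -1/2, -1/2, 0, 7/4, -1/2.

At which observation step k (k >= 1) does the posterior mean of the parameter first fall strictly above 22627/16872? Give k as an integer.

obs 1: x=5/2 → posterior Normal(115/114, 12/19)
obs 2: x=3/4 → posterior Normal(311/336, 3/7)
obs 3: x=4 → posterior Normal(743/444, 12/37)
obs 4: x=-2 → posterior Normal(527/552, 6/23)
obs 5: x=7 → posterior Normal(1283/660, 12/55)
obs 6: x=1/2 → posterior Normal(1337/768, 3/16)
obs 7: x=5 → posterior Normal(1877/876, 12/73)
obs 8: x=-1/2 → posterior Normal(1823/984, 6/41)
obs 9: x=-1/2 → posterior Normal(1769/1092, 12/91)
obs 10: x=0 → posterior Normal(1769/1200, 3/25)
obs 11: x=7/4 → posterior Normal(979/654, 12/109)
obs 12: x=-1/2 → posterior Normal(238/177, 6/59)

k = 3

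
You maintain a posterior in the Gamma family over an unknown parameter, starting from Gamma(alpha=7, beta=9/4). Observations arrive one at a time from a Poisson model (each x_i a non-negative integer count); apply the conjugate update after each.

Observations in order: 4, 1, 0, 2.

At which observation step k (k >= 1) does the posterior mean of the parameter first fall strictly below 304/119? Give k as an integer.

k = 3

obs 1: x=4 → posterior Gamma(11, 13/4)
obs 2: x=1 → posterior Gamma(12, 17/4)
obs 3: x=0 → posterior Gamma(12, 21/4)
obs 4: x=2 → posterior Gamma(14, 25/4)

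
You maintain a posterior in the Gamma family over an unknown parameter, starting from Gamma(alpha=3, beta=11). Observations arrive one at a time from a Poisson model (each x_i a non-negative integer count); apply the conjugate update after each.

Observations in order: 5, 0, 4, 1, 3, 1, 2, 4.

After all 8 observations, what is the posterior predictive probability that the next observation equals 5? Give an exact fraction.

obs 1: x=5 → posterior Gamma(8, 12)
obs 2: x=0 → posterior Gamma(8, 13)
obs 3: x=4 → posterior Gamma(12, 14)
obs 4: x=1 → posterior Gamma(13, 15)
obs 5: x=3 → posterior Gamma(16, 16)
obs 6: x=1 → posterior Gamma(17, 17)
obs 7: x=2 → posterior Gamma(19, 18)
obs 8: x=4 → posterior Gamma(23, 19)

2081458586402469282074929040981907/268435456000000000000000000000000000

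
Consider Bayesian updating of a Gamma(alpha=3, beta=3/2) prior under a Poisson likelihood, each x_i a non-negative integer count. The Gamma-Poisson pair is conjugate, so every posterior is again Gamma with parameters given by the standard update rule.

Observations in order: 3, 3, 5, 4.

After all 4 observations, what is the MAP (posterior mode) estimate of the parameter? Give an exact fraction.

obs 1: x=3 → posterior Gamma(6, 5/2)
obs 2: x=3 → posterior Gamma(9, 7/2)
obs 3: x=5 → posterior Gamma(14, 9/2)
obs 4: x=4 → posterior Gamma(18, 11/2)

34/11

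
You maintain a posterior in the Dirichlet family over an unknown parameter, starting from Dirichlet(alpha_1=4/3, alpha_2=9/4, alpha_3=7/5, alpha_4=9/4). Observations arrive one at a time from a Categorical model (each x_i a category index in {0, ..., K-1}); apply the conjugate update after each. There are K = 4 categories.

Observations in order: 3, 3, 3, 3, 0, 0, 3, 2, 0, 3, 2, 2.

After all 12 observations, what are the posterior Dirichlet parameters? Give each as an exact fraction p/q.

obs 1: x=3 → posterior Dirichlet(4/3, 9/4, 7/5, 13/4)
obs 2: x=3 → posterior Dirichlet(4/3, 9/4, 7/5, 17/4)
obs 3: x=3 → posterior Dirichlet(4/3, 9/4, 7/5, 21/4)
obs 4: x=3 → posterior Dirichlet(4/3, 9/4, 7/5, 25/4)
obs 5: x=0 → posterior Dirichlet(7/3, 9/4, 7/5, 25/4)
obs 6: x=0 → posterior Dirichlet(10/3, 9/4, 7/5, 25/4)
obs 7: x=3 → posterior Dirichlet(10/3, 9/4, 7/5, 29/4)
obs 8: x=2 → posterior Dirichlet(10/3, 9/4, 12/5, 29/4)
obs 9: x=0 → posterior Dirichlet(13/3, 9/4, 12/5, 29/4)
obs 10: x=3 → posterior Dirichlet(13/3, 9/4, 12/5, 33/4)
obs 11: x=2 → posterior Dirichlet(13/3, 9/4, 17/5, 33/4)
obs 12: x=2 → posterior Dirichlet(13/3, 9/4, 22/5, 33/4)

alpha_1=13/3, alpha_2=9/4, alpha_3=22/5, alpha_4=33/4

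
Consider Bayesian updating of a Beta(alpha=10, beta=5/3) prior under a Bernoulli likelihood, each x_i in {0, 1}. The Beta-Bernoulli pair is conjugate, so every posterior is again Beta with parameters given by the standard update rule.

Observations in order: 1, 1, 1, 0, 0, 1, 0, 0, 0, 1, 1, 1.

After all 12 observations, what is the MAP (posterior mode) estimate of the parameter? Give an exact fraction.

48/65

obs 1: x=1 → posterior Beta(11, 5/3)
obs 2: x=1 → posterior Beta(12, 5/3)
obs 3: x=1 → posterior Beta(13, 5/3)
obs 4: x=0 → posterior Beta(13, 8/3)
obs 5: x=0 → posterior Beta(13, 11/3)
obs 6: x=1 → posterior Beta(14, 11/3)
obs 7: x=0 → posterior Beta(14, 14/3)
obs 8: x=0 → posterior Beta(14, 17/3)
obs 9: x=0 → posterior Beta(14, 20/3)
obs 10: x=1 → posterior Beta(15, 20/3)
obs 11: x=1 → posterior Beta(16, 20/3)
obs 12: x=1 → posterior Beta(17, 20/3)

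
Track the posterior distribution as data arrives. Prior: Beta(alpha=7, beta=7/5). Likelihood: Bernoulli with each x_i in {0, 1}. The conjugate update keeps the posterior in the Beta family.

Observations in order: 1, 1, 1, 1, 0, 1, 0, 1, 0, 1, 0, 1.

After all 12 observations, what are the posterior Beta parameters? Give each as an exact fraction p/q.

obs 1: x=1 → posterior Beta(8, 7/5)
obs 2: x=1 → posterior Beta(9, 7/5)
obs 3: x=1 → posterior Beta(10, 7/5)
obs 4: x=1 → posterior Beta(11, 7/5)
obs 5: x=0 → posterior Beta(11, 12/5)
obs 6: x=1 → posterior Beta(12, 12/5)
obs 7: x=0 → posterior Beta(12, 17/5)
obs 8: x=1 → posterior Beta(13, 17/5)
obs 9: x=0 → posterior Beta(13, 22/5)
obs 10: x=1 → posterior Beta(14, 22/5)
obs 11: x=0 → posterior Beta(14, 27/5)
obs 12: x=1 → posterior Beta(15, 27/5)

alpha=15, beta=27/5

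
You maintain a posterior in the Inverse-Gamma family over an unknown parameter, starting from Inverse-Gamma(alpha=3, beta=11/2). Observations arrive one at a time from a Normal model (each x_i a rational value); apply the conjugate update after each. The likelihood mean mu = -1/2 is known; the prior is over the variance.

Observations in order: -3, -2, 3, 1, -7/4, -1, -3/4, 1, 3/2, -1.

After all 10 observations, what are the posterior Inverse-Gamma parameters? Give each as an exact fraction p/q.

obs 1: x=-3 → posterior Inverse-Gamma(7/2, 69/8)
obs 2: x=-2 → posterior Inverse-Gamma(4, 39/4)
obs 3: x=3 → posterior Inverse-Gamma(9/2, 127/8)
obs 4: x=1 → posterior Inverse-Gamma(5, 17)
obs 5: x=-7/4 → posterior Inverse-Gamma(11/2, 569/32)
obs 6: x=-1 → posterior Inverse-Gamma(6, 573/32)
obs 7: x=-3/4 → posterior Inverse-Gamma(13/2, 287/16)
obs 8: x=1 → posterior Inverse-Gamma(7, 305/16)
obs 9: x=3/2 → posterior Inverse-Gamma(15/2, 337/16)
obs 10: x=-1 → posterior Inverse-Gamma(8, 339/16)

alpha=8, beta=339/16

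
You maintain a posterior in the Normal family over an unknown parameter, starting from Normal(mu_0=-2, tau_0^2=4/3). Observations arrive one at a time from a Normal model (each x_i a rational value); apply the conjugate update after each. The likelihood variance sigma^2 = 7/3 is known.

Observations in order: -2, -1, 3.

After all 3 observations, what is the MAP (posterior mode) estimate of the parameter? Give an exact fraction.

obs 1: x=-2 → posterior Normal(-2, 28/33)
obs 2: x=-1 → posterior Normal(-26/15, 28/45)
obs 3: x=3 → posterior Normal(-14/19, 28/57)

-14/19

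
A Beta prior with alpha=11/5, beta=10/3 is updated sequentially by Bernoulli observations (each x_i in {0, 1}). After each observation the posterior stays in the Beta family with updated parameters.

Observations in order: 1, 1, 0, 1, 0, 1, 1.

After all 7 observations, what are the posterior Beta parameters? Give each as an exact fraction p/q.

obs 1: x=1 → posterior Beta(16/5, 10/3)
obs 2: x=1 → posterior Beta(21/5, 10/3)
obs 3: x=0 → posterior Beta(21/5, 13/3)
obs 4: x=1 → posterior Beta(26/5, 13/3)
obs 5: x=0 → posterior Beta(26/5, 16/3)
obs 6: x=1 → posterior Beta(31/5, 16/3)
obs 7: x=1 → posterior Beta(36/5, 16/3)

alpha=36/5, beta=16/3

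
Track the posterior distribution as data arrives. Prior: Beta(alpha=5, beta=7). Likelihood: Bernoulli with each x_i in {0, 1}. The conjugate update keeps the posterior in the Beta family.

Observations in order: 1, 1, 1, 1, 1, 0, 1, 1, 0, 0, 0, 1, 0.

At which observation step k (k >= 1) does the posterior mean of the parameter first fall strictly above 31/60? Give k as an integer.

k = 3

obs 1: x=1 → posterior Beta(6, 7)
obs 2: x=1 → posterior Beta(7, 7)
obs 3: x=1 → posterior Beta(8, 7)
obs 4: x=1 → posterior Beta(9, 7)
obs 5: x=1 → posterior Beta(10, 7)
obs 6: x=0 → posterior Beta(10, 8)
obs 7: x=1 → posterior Beta(11, 8)
obs 8: x=1 → posterior Beta(12, 8)
obs 9: x=0 → posterior Beta(12, 9)
obs 10: x=0 → posterior Beta(12, 10)
obs 11: x=0 → posterior Beta(12, 11)
obs 12: x=1 → posterior Beta(13, 11)
obs 13: x=0 → posterior Beta(13, 12)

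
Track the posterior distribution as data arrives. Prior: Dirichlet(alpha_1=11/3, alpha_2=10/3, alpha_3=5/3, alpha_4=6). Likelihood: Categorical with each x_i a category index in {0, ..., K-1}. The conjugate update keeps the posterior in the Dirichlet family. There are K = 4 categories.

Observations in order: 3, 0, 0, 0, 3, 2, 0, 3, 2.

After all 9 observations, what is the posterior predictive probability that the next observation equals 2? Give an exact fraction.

11/71

obs 1: x=3 → posterior Dirichlet(11/3, 10/3, 5/3, 7)
obs 2: x=0 → posterior Dirichlet(14/3, 10/3, 5/3, 7)
obs 3: x=0 → posterior Dirichlet(17/3, 10/3, 5/3, 7)
obs 4: x=0 → posterior Dirichlet(20/3, 10/3, 5/3, 7)
obs 5: x=3 → posterior Dirichlet(20/3, 10/3, 5/3, 8)
obs 6: x=2 → posterior Dirichlet(20/3, 10/3, 8/3, 8)
obs 7: x=0 → posterior Dirichlet(23/3, 10/3, 8/3, 8)
obs 8: x=3 → posterior Dirichlet(23/3, 10/3, 8/3, 9)
obs 9: x=2 → posterior Dirichlet(23/3, 10/3, 11/3, 9)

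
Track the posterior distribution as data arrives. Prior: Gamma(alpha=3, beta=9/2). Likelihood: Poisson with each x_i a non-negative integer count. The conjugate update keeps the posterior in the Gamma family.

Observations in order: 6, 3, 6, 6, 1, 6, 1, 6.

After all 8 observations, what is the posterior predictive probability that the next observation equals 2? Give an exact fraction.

130760711232382614843672286042419727891683578491210937500/599003433304810403471059943169868346577158542512617035467

obs 1: x=6 → posterior Gamma(9, 11/2)
obs 2: x=3 → posterior Gamma(12, 13/2)
obs 3: x=6 → posterior Gamma(18, 15/2)
obs 4: x=6 → posterior Gamma(24, 17/2)
obs 5: x=1 → posterior Gamma(25, 19/2)
obs 6: x=6 → posterior Gamma(31, 21/2)
obs 7: x=1 → posterior Gamma(32, 23/2)
obs 8: x=6 → posterior Gamma(38, 25/2)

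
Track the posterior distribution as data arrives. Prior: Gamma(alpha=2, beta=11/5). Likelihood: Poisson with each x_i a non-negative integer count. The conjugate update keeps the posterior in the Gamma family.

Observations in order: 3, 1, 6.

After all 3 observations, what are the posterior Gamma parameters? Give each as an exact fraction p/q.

obs 1: x=3 → posterior Gamma(5, 16/5)
obs 2: x=1 → posterior Gamma(6, 21/5)
obs 3: x=6 → posterior Gamma(12, 26/5)

alpha=12, beta=26/5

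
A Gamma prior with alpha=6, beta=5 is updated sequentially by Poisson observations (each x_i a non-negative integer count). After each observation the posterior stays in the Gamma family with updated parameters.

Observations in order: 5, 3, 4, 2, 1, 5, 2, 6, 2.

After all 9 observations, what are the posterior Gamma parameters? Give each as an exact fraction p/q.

alpha=36, beta=14

obs 1: x=5 → posterior Gamma(11, 6)
obs 2: x=3 → posterior Gamma(14, 7)
obs 3: x=4 → posterior Gamma(18, 8)
obs 4: x=2 → posterior Gamma(20, 9)
obs 5: x=1 → posterior Gamma(21, 10)
obs 6: x=5 → posterior Gamma(26, 11)
obs 7: x=2 → posterior Gamma(28, 12)
obs 8: x=6 → posterior Gamma(34, 13)
obs 9: x=2 → posterior Gamma(36, 14)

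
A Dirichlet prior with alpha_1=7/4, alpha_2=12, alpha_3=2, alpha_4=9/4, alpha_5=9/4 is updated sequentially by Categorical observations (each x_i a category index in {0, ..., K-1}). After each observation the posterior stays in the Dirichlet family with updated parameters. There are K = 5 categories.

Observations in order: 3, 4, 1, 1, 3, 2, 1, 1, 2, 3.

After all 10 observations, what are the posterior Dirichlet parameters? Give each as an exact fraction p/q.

alpha_1=7/4, alpha_2=16, alpha_3=4, alpha_4=21/4, alpha_5=13/4

obs 1: x=3 → posterior Dirichlet(7/4, 12, 2, 13/4, 9/4)
obs 2: x=4 → posterior Dirichlet(7/4, 12, 2, 13/4, 13/4)
obs 3: x=1 → posterior Dirichlet(7/4, 13, 2, 13/4, 13/4)
obs 4: x=1 → posterior Dirichlet(7/4, 14, 2, 13/4, 13/4)
obs 5: x=3 → posterior Dirichlet(7/4, 14, 2, 17/4, 13/4)
obs 6: x=2 → posterior Dirichlet(7/4, 14, 3, 17/4, 13/4)
obs 7: x=1 → posterior Dirichlet(7/4, 15, 3, 17/4, 13/4)
obs 8: x=1 → posterior Dirichlet(7/4, 16, 3, 17/4, 13/4)
obs 9: x=2 → posterior Dirichlet(7/4, 16, 4, 17/4, 13/4)
obs 10: x=3 → posterior Dirichlet(7/4, 16, 4, 21/4, 13/4)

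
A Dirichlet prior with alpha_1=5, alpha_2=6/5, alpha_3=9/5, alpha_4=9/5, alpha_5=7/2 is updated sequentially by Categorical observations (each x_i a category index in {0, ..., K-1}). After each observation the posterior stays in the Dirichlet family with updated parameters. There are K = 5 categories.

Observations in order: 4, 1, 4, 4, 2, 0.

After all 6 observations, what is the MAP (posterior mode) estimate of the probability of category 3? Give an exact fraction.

obs 1: x=4 → posterior Dirichlet(5, 6/5, 9/5, 9/5, 9/2)
obs 2: x=1 → posterior Dirichlet(5, 11/5, 9/5, 9/5, 9/2)
obs 3: x=4 → posterior Dirichlet(5, 11/5, 9/5, 9/5, 11/2)
obs 4: x=4 → posterior Dirichlet(5, 11/5, 9/5, 9/5, 13/2)
obs 5: x=2 → posterior Dirichlet(5, 11/5, 14/5, 9/5, 13/2)
obs 6: x=0 → posterior Dirichlet(6, 11/5, 14/5, 9/5, 13/2)

8/143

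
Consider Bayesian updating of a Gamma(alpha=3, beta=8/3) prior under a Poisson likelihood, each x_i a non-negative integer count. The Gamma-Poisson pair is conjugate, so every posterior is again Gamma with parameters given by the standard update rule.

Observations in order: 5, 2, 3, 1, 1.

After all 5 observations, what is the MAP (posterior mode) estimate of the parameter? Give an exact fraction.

42/23

obs 1: x=5 → posterior Gamma(8, 11/3)
obs 2: x=2 → posterior Gamma(10, 14/3)
obs 3: x=3 → posterior Gamma(13, 17/3)
obs 4: x=1 → posterior Gamma(14, 20/3)
obs 5: x=1 → posterior Gamma(15, 23/3)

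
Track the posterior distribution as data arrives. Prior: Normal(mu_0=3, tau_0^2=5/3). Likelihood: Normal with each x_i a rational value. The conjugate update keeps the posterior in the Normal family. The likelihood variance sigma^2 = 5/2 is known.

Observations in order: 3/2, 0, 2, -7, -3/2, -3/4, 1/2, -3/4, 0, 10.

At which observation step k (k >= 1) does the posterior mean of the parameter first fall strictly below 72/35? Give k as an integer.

obs 1: x=3/2 → posterior Normal(12/5, 1)
obs 2: x=0 → posterior Normal(12/7, 5/7)
obs 3: x=2 → posterior Normal(16/9, 5/9)
obs 4: x=-7 → posterior Normal(2/11, 5/11)
obs 5: x=-3/2 → posterior Normal(-1/13, 5/13)
obs 6: x=-3/4 → posterior Normal(-1/6, 1/3)
obs 7: x=1/2 → posterior Normal(-3/34, 5/17)
obs 8: x=-3/4 → posterior Normal(-3/19, 5/19)
obs 9: x=0 → posterior Normal(-1/7, 5/21)
obs 10: x=10 → posterior Normal(17/23, 5/23)

k = 2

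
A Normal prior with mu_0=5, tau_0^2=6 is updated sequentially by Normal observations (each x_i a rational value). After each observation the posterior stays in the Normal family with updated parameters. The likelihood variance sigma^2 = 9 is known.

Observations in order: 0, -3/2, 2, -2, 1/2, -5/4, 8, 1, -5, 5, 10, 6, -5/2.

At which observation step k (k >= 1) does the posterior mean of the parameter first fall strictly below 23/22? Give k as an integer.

obs 1: x=0 → posterior Normal(3, 18/5)
obs 2: x=-3/2 → posterior Normal(12/7, 18/7)
obs 3: x=2 → posterior Normal(16/9, 2)
obs 4: x=-2 → posterior Normal(12/11, 18/11)
obs 5: x=1/2 → posterior Normal(1, 18/13)
obs 6: x=-5/4 → posterior Normal(7/10, 6/5)
obs 7: x=8 → posterior Normal(53/34, 18/17)
obs 8: x=1 → posterior Normal(3/2, 18/19)
obs 9: x=-5 → posterior Normal(37/42, 6/7)
obs 10: x=5 → posterior Normal(57/46, 18/23)
obs 11: x=10 → posterior Normal(97/50, 18/25)
obs 12: x=6 → posterior Normal(121/54, 2/3)
obs 13: x=-5/2 → posterior Normal(111/58, 18/29)

k = 5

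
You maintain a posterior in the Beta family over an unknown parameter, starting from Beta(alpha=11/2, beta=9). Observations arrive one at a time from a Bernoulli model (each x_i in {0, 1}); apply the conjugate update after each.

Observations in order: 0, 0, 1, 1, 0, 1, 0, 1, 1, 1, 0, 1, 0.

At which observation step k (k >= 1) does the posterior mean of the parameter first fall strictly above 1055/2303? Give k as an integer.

obs 1: x=0 → posterior Beta(11/2, 10)
obs 2: x=0 → posterior Beta(11/2, 11)
obs 3: x=1 → posterior Beta(13/2, 11)
obs 4: x=1 → posterior Beta(15/2, 11)
obs 5: x=0 → posterior Beta(15/2, 12)
obs 6: x=1 → posterior Beta(17/2, 12)
obs 7: x=0 → posterior Beta(17/2, 13)
obs 8: x=1 → posterior Beta(19/2, 13)
obs 9: x=1 → posterior Beta(21/2, 13)
obs 10: x=1 → posterior Beta(23/2, 13)
obs 11: x=0 → posterior Beta(23/2, 14)
obs 12: x=1 → posterior Beta(25/2, 14)
obs 13: x=0 → posterior Beta(25/2, 15)

k = 10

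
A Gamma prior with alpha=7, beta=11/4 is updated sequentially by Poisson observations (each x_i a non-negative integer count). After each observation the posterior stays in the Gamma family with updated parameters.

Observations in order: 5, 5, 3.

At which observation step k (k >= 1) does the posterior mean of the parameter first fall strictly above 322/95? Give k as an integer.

k = 2

obs 1: x=5 → posterior Gamma(12, 15/4)
obs 2: x=5 → posterior Gamma(17, 19/4)
obs 3: x=3 → posterior Gamma(20, 23/4)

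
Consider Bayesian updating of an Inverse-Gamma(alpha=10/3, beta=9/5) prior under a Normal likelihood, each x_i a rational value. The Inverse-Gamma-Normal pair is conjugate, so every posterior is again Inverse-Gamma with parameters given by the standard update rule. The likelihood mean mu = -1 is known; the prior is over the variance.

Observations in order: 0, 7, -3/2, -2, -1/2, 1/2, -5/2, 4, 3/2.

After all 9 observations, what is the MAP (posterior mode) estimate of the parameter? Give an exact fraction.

obs 1: x=0 → posterior Inverse-Gamma(23/6, 23/10)
obs 2: x=7 → posterior Inverse-Gamma(13/3, 343/10)
obs 3: x=-3/2 → posterior Inverse-Gamma(29/6, 1377/40)
obs 4: x=-2 → posterior Inverse-Gamma(16/3, 1397/40)
obs 5: x=-1/2 → posterior Inverse-Gamma(35/6, 701/20)
obs 6: x=1/2 → posterior Inverse-Gamma(19/3, 1447/40)
obs 7: x=-5/2 → posterior Inverse-Gamma(41/6, 373/10)
obs 8: x=4 → posterior Inverse-Gamma(22/3, 249/5)
obs 9: x=3/2 → posterior Inverse-Gamma(47/6, 2117/40)

6351/1060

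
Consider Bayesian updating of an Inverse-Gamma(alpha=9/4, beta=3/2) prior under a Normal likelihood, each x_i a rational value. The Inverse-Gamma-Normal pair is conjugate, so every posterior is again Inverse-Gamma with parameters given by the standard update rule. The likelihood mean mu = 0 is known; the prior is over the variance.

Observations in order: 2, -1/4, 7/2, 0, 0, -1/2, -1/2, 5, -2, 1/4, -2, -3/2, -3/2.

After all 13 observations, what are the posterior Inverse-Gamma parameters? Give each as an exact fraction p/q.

alpha=35/4, beta=459/16

obs 1: x=2 → posterior Inverse-Gamma(11/4, 7/2)
obs 2: x=-1/4 → posterior Inverse-Gamma(13/4, 113/32)
obs 3: x=7/2 → posterior Inverse-Gamma(15/4, 309/32)
obs 4: x=0 → posterior Inverse-Gamma(17/4, 309/32)
obs 5: x=0 → posterior Inverse-Gamma(19/4, 309/32)
obs 6: x=-1/2 → posterior Inverse-Gamma(21/4, 313/32)
obs 7: x=-1/2 → posterior Inverse-Gamma(23/4, 317/32)
obs 8: x=5 → posterior Inverse-Gamma(25/4, 717/32)
obs 9: x=-2 → posterior Inverse-Gamma(27/4, 781/32)
obs 10: x=1/4 → posterior Inverse-Gamma(29/4, 391/16)
obs 11: x=-2 → posterior Inverse-Gamma(31/4, 423/16)
obs 12: x=-3/2 → posterior Inverse-Gamma(33/4, 441/16)
obs 13: x=-3/2 → posterior Inverse-Gamma(35/4, 459/16)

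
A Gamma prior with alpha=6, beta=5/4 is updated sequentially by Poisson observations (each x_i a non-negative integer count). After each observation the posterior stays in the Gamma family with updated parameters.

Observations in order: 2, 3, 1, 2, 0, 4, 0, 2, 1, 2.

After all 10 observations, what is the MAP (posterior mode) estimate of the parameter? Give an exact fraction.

88/45

obs 1: x=2 → posterior Gamma(8, 9/4)
obs 2: x=3 → posterior Gamma(11, 13/4)
obs 3: x=1 → posterior Gamma(12, 17/4)
obs 4: x=2 → posterior Gamma(14, 21/4)
obs 5: x=0 → posterior Gamma(14, 25/4)
obs 6: x=4 → posterior Gamma(18, 29/4)
obs 7: x=0 → posterior Gamma(18, 33/4)
obs 8: x=2 → posterior Gamma(20, 37/4)
obs 9: x=1 → posterior Gamma(21, 41/4)
obs 10: x=2 → posterior Gamma(23, 45/4)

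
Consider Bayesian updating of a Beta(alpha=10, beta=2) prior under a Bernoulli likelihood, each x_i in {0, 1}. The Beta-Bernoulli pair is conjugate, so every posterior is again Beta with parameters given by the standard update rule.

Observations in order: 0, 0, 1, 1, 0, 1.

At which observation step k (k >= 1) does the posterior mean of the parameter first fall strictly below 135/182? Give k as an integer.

k = 2

obs 1: x=0 → posterior Beta(10, 3)
obs 2: x=0 → posterior Beta(10, 4)
obs 3: x=1 → posterior Beta(11, 4)
obs 4: x=1 → posterior Beta(12, 4)
obs 5: x=0 → posterior Beta(12, 5)
obs 6: x=1 → posterior Beta(13, 5)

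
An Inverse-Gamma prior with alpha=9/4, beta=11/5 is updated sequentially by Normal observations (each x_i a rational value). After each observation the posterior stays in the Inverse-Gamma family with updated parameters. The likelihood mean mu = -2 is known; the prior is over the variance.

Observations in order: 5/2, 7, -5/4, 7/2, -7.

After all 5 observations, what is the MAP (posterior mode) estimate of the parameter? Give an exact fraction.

obs 1: x=5/2 → posterior Inverse-Gamma(11/4, 493/40)
obs 2: x=7 → posterior Inverse-Gamma(13/4, 2113/40)
obs 3: x=-5/4 → posterior Inverse-Gamma(15/4, 8497/160)
obs 4: x=7/2 → posterior Inverse-Gamma(17/4, 10917/160)
obs 5: x=-7 → posterior Inverse-Gamma(19/4, 12917/160)

12917/920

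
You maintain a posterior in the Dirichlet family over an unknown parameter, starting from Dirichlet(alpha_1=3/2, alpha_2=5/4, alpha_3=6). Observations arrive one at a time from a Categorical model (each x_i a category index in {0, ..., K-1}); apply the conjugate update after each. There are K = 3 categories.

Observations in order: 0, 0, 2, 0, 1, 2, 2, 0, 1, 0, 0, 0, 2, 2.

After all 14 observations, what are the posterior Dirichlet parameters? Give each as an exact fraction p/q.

obs 1: x=0 → posterior Dirichlet(5/2, 5/4, 6)
obs 2: x=0 → posterior Dirichlet(7/2, 5/4, 6)
obs 3: x=2 → posterior Dirichlet(7/2, 5/4, 7)
obs 4: x=0 → posterior Dirichlet(9/2, 5/4, 7)
obs 5: x=1 → posterior Dirichlet(9/2, 9/4, 7)
obs 6: x=2 → posterior Dirichlet(9/2, 9/4, 8)
obs 7: x=2 → posterior Dirichlet(9/2, 9/4, 9)
obs 8: x=0 → posterior Dirichlet(11/2, 9/4, 9)
obs 9: x=1 → posterior Dirichlet(11/2, 13/4, 9)
obs 10: x=0 → posterior Dirichlet(13/2, 13/4, 9)
obs 11: x=0 → posterior Dirichlet(15/2, 13/4, 9)
obs 12: x=0 → posterior Dirichlet(17/2, 13/4, 9)
obs 13: x=2 → posterior Dirichlet(17/2, 13/4, 10)
obs 14: x=2 → posterior Dirichlet(17/2, 13/4, 11)

alpha_1=17/2, alpha_2=13/4, alpha_3=11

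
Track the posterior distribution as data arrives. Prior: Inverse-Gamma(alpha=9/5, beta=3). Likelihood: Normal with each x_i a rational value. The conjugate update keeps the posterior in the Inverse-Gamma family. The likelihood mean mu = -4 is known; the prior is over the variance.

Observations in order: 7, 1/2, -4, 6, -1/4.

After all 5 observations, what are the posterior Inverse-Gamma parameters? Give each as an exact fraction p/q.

obs 1: x=7 → posterior Inverse-Gamma(23/10, 127/2)
obs 2: x=1/2 → posterior Inverse-Gamma(14/5, 589/8)
obs 3: x=-4 → posterior Inverse-Gamma(33/10, 589/8)
obs 4: x=6 → posterior Inverse-Gamma(19/5, 989/8)
obs 5: x=-1/4 → posterior Inverse-Gamma(43/10, 4181/32)

alpha=43/10, beta=4181/32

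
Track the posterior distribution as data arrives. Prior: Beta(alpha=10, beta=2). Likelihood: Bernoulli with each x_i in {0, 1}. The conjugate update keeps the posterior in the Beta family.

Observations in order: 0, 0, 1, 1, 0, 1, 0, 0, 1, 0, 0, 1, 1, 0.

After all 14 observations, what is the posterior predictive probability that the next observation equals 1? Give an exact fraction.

8/13

obs 1: x=0 → posterior Beta(10, 3)
obs 2: x=0 → posterior Beta(10, 4)
obs 3: x=1 → posterior Beta(11, 4)
obs 4: x=1 → posterior Beta(12, 4)
obs 5: x=0 → posterior Beta(12, 5)
obs 6: x=1 → posterior Beta(13, 5)
obs 7: x=0 → posterior Beta(13, 6)
obs 8: x=0 → posterior Beta(13, 7)
obs 9: x=1 → posterior Beta(14, 7)
obs 10: x=0 → posterior Beta(14, 8)
obs 11: x=0 → posterior Beta(14, 9)
obs 12: x=1 → posterior Beta(15, 9)
obs 13: x=1 → posterior Beta(16, 9)
obs 14: x=0 → posterior Beta(16, 10)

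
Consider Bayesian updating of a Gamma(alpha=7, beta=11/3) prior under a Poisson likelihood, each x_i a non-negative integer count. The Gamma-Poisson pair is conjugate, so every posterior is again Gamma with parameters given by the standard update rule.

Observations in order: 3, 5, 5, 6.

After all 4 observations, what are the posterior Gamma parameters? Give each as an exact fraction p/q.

alpha=26, beta=23/3

obs 1: x=3 → posterior Gamma(10, 14/3)
obs 2: x=5 → posterior Gamma(15, 17/3)
obs 3: x=5 → posterior Gamma(20, 20/3)
obs 4: x=6 → posterior Gamma(26, 23/3)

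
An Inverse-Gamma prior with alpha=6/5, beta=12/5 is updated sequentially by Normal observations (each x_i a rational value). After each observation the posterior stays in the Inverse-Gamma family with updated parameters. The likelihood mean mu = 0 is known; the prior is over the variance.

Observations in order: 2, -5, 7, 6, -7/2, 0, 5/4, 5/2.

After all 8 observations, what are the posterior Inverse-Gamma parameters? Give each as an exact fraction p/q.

obs 1: x=2 → posterior Inverse-Gamma(17/10, 22/5)
obs 2: x=-5 → posterior Inverse-Gamma(11/5, 169/10)
obs 3: x=7 → posterior Inverse-Gamma(27/10, 207/5)
obs 4: x=6 → posterior Inverse-Gamma(16/5, 297/5)
obs 5: x=-7/2 → posterior Inverse-Gamma(37/10, 2621/40)
obs 6: x=0 → posterior Inverse-Gamma(21/5, 2621/40)
obs 7: x=5/4 → posterior Inverse-Gamma(47/10, 10609/160)
obs 8: x=5/2 → posterior Inverse-Gamma(26/5, 11109/160)

alpha=26/5, beta=11109/160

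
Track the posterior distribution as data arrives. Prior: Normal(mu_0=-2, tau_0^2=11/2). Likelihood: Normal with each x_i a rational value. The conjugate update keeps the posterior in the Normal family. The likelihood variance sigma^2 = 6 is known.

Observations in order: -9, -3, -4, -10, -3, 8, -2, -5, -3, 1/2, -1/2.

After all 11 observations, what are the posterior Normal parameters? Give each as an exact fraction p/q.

obs 1: x=-9 → posterior Normal(-123/23, 66/23)
obs 2: x=-3 → posterior Normal(-78/17, 33/17)
obs 3: x=-4 → posterior Normal(-40/9, 22/15)
obs 4: x=-10 → posterior Normal(-155/28, 33/28)
obs 5: x=-3 → posterior Normal(-343/67, 66/67)
obs 6: x=8 → posterior Normal(-85/26, 11/13)
obs 7: x=-2 → posterior Normal(-277/89, 66/89)
obs 8: x=-5 → posterior Normal(-83/25, 33/50)
obs 9: x=-3 → posterior Normal(-365/111, 22/37)
obs 10: x=1/2 → posterior Normal(-719/244, 33/61)
obs 11: x=-1/2 → posterior Normal(-365/133, 66/133)

mu_0=-365/133, tau_0^2=66/133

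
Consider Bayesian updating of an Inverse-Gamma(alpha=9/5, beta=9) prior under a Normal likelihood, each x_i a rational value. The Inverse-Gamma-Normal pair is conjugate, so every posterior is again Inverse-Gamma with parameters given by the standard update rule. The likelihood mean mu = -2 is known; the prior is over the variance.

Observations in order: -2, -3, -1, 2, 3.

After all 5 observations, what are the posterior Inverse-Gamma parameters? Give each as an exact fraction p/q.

obs 1: x=-2 → posterior Inverse-Gamma(23/10, 9)
obs 2: x=-3 → posterior Inverse-Gamma(14/5, 19/2)
obs 3: x=-1 → posterior Inverse-Gamma(33/10, 10)
obs 4: x=2 → posterior Inverse-Gamma(19/5, 18)
obs 5: x=3 → posterior Inverse-Gamma(43/10, 61/2)

alpha=43/10, beta=61/2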